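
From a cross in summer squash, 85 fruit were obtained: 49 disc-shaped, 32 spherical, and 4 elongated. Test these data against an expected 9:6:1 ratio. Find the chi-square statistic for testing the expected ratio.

0.354

The 9:6:1 ratio has 16 parts, so with N = 85 the expected counts are:
  disc-shaped: 85 × 9/16 = 47.8125
  spherical: 85 × 6/16 = 31.875
  elongated: 85 × 1/16 = 5.3125
χ² = Σ (O − E)² / E
  disc-shaped: (49 − 47.8125)² / 47.8125 = 0.0295
  spherical: (32 − 31.875)² / 31.875 = 0.0005
  elongated: (4 − 5.3125)² / 5.3125 = 0.3243
χ² = 0.0295 + 0.0005 + 0.3243 = 0.3543 ≈ 0.354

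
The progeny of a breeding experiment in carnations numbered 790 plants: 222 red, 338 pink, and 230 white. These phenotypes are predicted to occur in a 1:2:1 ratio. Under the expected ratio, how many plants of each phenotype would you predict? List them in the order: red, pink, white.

Under the 1:2:1 hypothesis (Σ ratio = 4, N = 790):
  red: 790 × 1/4 = 197.5
  pink: 790 × 2/4 = 395
  white: 790 × 1/4 = 197.5

197.5, 395, 197.5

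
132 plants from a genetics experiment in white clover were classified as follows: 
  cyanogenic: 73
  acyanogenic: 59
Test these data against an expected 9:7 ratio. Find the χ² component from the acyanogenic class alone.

Expected counts for N = 132 under a 9:7 ratio (total parts = 16):
  cyanogenic: 132 × 9/16 = 74.25
  acyanogenic: 132 × 7/16 = 57.75
Contribution of acyanogenic: (59 − 57.75)² / 57.75 = 0.0271

0.027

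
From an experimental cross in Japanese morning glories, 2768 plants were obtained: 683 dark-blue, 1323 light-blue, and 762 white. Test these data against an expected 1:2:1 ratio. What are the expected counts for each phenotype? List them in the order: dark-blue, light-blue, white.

Under the 1:2:1 hypothesis (Σ ratio = 4, N = 2768):
  dark-blue: 2768 × 1/4 = 692
  light-blue: 2768 × 2/4 = 1384
  white: 2768 × 1/4 = 692

692, 1384, 692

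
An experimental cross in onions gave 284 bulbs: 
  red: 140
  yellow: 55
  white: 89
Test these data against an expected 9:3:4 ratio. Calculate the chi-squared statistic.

Total ratio parts = 16. Expected numbers out of 284:
  red: 284 × 9/16 = 159.75
  yellow: 284 × 3/16 = 53.25
  white: 284 × 4/16 = 71
χ² = Σ (O − E)² / E
  red: (140 − 159.75)² / 159.75 = 2.4417
  yellow: (55 − 53.25)² / 53.25 = 0.0575
  white: (89 − 71)² / 71 = 4.5634
χ² = 2.4417 + 0.0575 + 4.5634 = 7.0626 ≈ 7.063

7.063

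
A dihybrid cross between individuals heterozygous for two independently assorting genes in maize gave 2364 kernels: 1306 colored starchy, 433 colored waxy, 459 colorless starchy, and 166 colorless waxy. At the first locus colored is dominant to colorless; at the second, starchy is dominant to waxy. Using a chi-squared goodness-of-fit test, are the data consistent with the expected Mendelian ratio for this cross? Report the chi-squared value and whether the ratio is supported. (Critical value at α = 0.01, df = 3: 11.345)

3.475; consistent

A dihybrid F₂ with independent assortment and complete dominance at both loci gives a 9:3:3:1 phenotypic ratio.
The 9:3:3:1 ratio has 16 parts, so with N = 2364 the expected counts are:
  colored starchy: 2364 × 9/16 = 1329.75
  colored waxy: 2364 × 3/16 = 443.25
  colorless starchy: 2364 × 3/16 = 443.25
  colorless waxy: 2364 × 1/16 = 147.75
χ² = Σ (O − E)² / E
  colored starchy: (1306 − 1329.75)² / 1329.75 = 0.4242
  colored waxy: (433 − 443.25)² / 443.25 = 0.2370
  colorless starchy: (459 − 443.25)² / 443.25 = 0.5596
  colorless waxy: (166 − 147.75)² / 147.75 = 2.2542
χ² = 0.4242 + 0.2370 + 0.5596 + 2.2542 = 3.475
Degrees of freedom = 4 − 1 = 3; critical value at α = 0.01 is 11.345.
Since 3.475 < 11.345, we fail to reject the null hypothesis — the data are consistent with the 9:3:3:1 ratio.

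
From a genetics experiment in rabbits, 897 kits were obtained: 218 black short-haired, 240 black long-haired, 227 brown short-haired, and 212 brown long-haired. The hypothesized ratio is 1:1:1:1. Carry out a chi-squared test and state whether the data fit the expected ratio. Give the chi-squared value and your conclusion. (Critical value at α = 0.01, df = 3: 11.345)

1.983; consistent

Total ratio parts = 4. Expected numbers out of 897:
  black short-haired: 897 × 1/4 = 224.25
  black long-haired: 897 × 1/4 = 224.25
  brown short-haired: 897 × 1/4 = 224.25
  brown long-haired: 897 × 1/4 = 224.25
χ² = Σ (O − E)² / E
  black short-haired: (218 − 224.25)² / 224.25 = 0.1742
  black long-haired: (240 − 224.25)² / 224.25 = 1.1062
  brown short-haired: (227 − 224.25)² / 224.25 = 0.0337
  brown long-haired: (212 − 224.25)² / 224.25 = 0.6692
χ² = 0.1742 + 1.1062 + 0.0337 + 0.6692 = 1.9833 ≈ 1.983
Degrees of freedom = 4 − 1 = 3; critical value at α = 0.01 is 11.345.
Since 1.983 < 11.345, we fail to reject the null hypothesis — the data are consistent with the 1:1:1:1 ratio.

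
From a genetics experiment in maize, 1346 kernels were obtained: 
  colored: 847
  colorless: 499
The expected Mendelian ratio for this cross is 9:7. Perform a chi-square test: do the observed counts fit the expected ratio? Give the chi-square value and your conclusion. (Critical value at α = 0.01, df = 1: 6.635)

Total ratio parts = 16. Expected numbers out of 1346:
  colored: 1346 × 9/16 = 757.125
  colorless: 1346 × 7/16 = 588.875
χ² = Σ (O − E)² / E
  colored: (847 − 757.125)² / 757.125 = 10.6687
  colorless: (499 − 588.875)² / 588.875 = 13.7169
χ² = 10.6687 + 13.7169 = 24.3856 ≈ 24.386
Degrees of freedom = 2 − 1 = 1; critical value at α = 0.01 is 6.635.
Since 24.386 > 6.635, we reject the null hypothesis — the data do not fit the 9:7 ratio.

24.386; not consistent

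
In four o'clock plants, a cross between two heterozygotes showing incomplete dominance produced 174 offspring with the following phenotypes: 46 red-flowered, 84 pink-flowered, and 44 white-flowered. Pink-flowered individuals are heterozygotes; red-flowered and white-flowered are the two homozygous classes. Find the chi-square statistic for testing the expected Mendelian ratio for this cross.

With incomplete dominance, a heterozygote × heterozygote cross gives a 1:2:1 phenotypic ratio.
Total ratio parts = 4. Expected numbers out of 174:
  red-flowered: 174 × 1/4 = 43.5
  pink-flowered: 174 × 2/4 = 87
  white-flowered: 174 × 1/4 = 43.5
χ² = Σ (O − E)² / E
  red-flowered: (46 − 43.5)² / 43.5 = 0.1437
  pink-flowered: (84 − 87)² / 87 = 0.1034
  white-flowered: (44 − 43.5)² / 43.5 = 0.0057
χ² = 0.1437 + 0.1034 + 0.0057 = 0.2528 ≈ 0.253

0.253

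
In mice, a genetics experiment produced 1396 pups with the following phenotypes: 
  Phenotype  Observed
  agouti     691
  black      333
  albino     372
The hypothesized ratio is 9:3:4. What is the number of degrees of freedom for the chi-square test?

A goodness-of-fit test with 3 phenotype classes has df = 3 − 1 = 2.

2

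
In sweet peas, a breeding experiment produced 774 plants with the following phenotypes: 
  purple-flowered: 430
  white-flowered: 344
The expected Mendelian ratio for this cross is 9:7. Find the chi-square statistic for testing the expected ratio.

Expected counts for N = 774 under a 9:7 ratio (total parts = 16):
  purple-flowered: 774 × 9/16 = 435.375
  white-flowered: 774 × 7/16 = 338.625
χ² = Σ (O − E)² / E
  purple-flowered: (430 − 435.375)² / 435.375 = 0.0664
  white-flowered: (344 − 338.625)² / 338.625 = 0.0853
χ² = 0.0664 + 0.0853 = 0.1517 ≈ 0.152

0.152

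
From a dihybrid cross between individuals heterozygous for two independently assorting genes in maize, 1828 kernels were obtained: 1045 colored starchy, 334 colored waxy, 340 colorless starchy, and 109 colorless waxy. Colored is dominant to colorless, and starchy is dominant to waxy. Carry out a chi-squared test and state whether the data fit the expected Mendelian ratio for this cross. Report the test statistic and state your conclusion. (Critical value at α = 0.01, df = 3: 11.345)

A dihybrid F₂ with independent assortment and complete dominance at both loci gives a 9:3:3:1 phenotypic ratio.
Expected counts for N = 1828 under a 9:3:3:1 ratio (total parts = 16):
  colored starchy: 1828 × 9/16 = 1028.25
  colored waxy: 1828 × 3/16 = 342.75
  colorless starchy: 1828 × 3/16 = 342.75
  colorless waxy: 1828 × 1/16 = 114.25
χ² = Σ (O − E)² / E
  colored starchy: (1045 − 1028.25)² / 1028.25 = 0.2729
  colored waxy: (334 − 342.75)² / 342.75 = 0.2234
  colorless starchy: (340 − 342.75)² / 342.75 = 0.0221
  colorless waxy: (109 − 114.25)² / 114.25 = 0.2412
χ² = 0.2729 + 0.2234 + 0.0221 + 0.2412 = 0.7596 ≈ 0.760
Degrees of freedom = 4 − 1 = 3; critical value at α = 0.01 is 11.345.
Since 0.760 < 11.345, we fail to reject the null hypothesis — the data are consistent with the 9:3:3:1 ratio.

0.760; consistent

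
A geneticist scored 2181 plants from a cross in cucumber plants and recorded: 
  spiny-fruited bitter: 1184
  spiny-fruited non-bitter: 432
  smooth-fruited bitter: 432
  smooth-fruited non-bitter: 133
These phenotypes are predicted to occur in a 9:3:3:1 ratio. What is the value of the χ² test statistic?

The 9:3:3:1 ratio has 16 parts, so with N = 2181 the expected counts are:
  spiny-fruited bitter: 2181 × 9/16 = 1226.8125
  spiny-fruited non-bitter: 2181 × 3/16 = 408.9375
  smooth-fruited bitter: 2181 × 3/16 = 408.9375
  smooth-fruited non-bitter: 2181 × 1/16 = 136.3125
χ² = Σ (O − E)² / E
  spiny-fruited bitter: (1184 − 1226.8125)² / 1226.8125 = 1.4940
  spiny-fruited non-bitter: (432 − 408.9375)² / 408.9375 = 1.3006
  smooth-fruited bitter: (432 − 408.9375)² / 408.9375 = 1.3006
  smooth-fruited non-bitter: (133 − 136.3125)² / 136.3125 = 0.0805
χ² = 1.4940 + 1.3006 + 1.3006 + 0.0805 = 4.1757 ≈ 4.176

4.176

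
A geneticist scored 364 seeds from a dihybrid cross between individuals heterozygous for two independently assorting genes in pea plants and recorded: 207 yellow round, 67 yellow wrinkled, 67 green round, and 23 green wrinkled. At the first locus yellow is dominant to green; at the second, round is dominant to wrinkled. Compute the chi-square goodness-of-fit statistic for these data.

0.073

A dihybrid F₂ with independent assortment and complete dominance at both loci gives a 9:3:3:1 phenotypic ratio.
Total ratio parts = 16. Expected numbers out of 364:
  yellow round: 364 × 9/16 = 204.75
  yellow wrinkled: 364 × 3/16 = 68.25
  green round: 364 × 3/16 = 68.25
  green wrinkled: 364 × 1/16 = 22.75
χ² = Σ (O − E)² / E
  yellow round: (207 − 204.75)² / 204.75 = 0.0247
  yellow wrinkled: (67 − 68.25)² / 68.25 = 0.0229
  green round: (67 − 68.25)² / 68.25 = 0.0229
  green wrinkled: (23 − 22.75)² / 22.75 = 0.0027
χ² = 0.0247 + 0.0229 + 0.0229 + 0.0027 = 0.0732 ≈ 0.073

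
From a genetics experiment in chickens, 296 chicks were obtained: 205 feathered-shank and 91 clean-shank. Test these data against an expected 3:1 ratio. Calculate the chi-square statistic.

Under the 3:1 hypothesis (Σ ratio = 4, N = 296):
  feathered-shank: 296 × 3/4 = 222
  clean-shank: 296 × 1/4 = 74
χ² = Σ (O − E)² / E
  feathered-shank: (205 − 222)² / 222 = 1.3018
  clean-shank: (91 − 74)² / 74 = 3.9054
χ² = 1.3018 + 3.9054 = 5.2072 ≈ 5.207

5.207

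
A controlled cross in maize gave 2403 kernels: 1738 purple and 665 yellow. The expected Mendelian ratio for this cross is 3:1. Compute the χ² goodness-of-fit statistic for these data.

9.162

Total ratio parts = 4. Expected numbers out of 2403:
  purple: 2403 × 3/4 = 1802.25
  yellow: 2403 × 1/4 = 600.75
χ² = Σ (O − E)² / E
  purple: (1738 − 1802.25)² / 1802.25 = 2.2905
  yellow: (665 − 600.75)² / 600.75 = 6.8715
χ² = 2.2905 + 6.8715 = 9.162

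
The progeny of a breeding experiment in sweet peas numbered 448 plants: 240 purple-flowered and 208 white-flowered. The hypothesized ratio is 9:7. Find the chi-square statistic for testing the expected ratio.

Total ratio parts = 16. Expected numbers out of 448:
  purple-flowered: 448 × 9/16 = 252
  white-flowered: 448 × 7/16 = 196
χ² = Σ (O − E)² / E
  purple-flowered: (240 − 252)² / 252 = 0.5714
  white-flowered: (208 − 196)² / 196 = 0.7347
χ² = 0.5714 + 0.7347 = 1.3061 ≈ 1.306

1.306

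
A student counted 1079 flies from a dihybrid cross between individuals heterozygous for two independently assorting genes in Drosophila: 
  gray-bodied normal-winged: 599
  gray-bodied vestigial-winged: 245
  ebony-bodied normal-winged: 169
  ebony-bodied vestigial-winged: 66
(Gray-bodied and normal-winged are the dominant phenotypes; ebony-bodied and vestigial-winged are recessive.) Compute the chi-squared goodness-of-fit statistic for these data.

A dihybrid F₂ with independent assortment and complete dominance at both loci gives a 9:3:3:1 phenotypic ratio.
Expected counts for N = 1079 under a 9:3:3:1 ratio (total parts = 16):
  gray-bodied normal-winged: 1079 × 9/16 = 606.9375
  gray-bodied vestigial-winged: 1079 × 3/16 = 202.3125
  ebony-bodied normal-winged: 1079 × 3/16 = 202.3125
  ebony-bodied vestigial-winged: 1079 × 1/16 = 67.4375
χ² = Σ (O − E)² / E
  gray-bodied normal-winged: (599 − 606.9375)² / 606.9375 = 0.1038
  gray-bodied vestigial-winged: (245 − 202.3125)² / 202.3125 = 9.0070
  ebony-bodied normal-winged: (169 − 202.3125)² / 202.3125 = 5.4852
  ebony-bodied vestigial-winged: (66 − 67.4375)² / 67.4375 = 0.0306
χ² = 0.1038 + 9.0070 + 5.4852 + 0.0306 = 14.6266 ≈ 14.627

14.627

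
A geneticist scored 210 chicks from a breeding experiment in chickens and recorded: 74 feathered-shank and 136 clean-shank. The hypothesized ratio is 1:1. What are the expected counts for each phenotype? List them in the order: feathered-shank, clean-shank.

105, 105

The 1:1 ratio has 2 parts, so with N = 210 the expected counts are:
  feathered-shank: 210 × 1/2 = 105
  clean-shank: 210 × 1/2 = 105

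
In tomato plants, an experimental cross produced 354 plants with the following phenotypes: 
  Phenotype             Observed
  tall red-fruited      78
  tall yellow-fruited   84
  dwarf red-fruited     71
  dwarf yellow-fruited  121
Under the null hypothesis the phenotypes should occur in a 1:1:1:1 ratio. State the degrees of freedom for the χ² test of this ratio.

3

A goodness-of-fit test with 4 phenotype classes has df = 4 − 1 = 3.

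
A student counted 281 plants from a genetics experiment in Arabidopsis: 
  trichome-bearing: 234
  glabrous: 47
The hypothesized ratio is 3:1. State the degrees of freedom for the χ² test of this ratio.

1

A goodness-of-fit test with 2 phenotype classes has df = 2 − 1 = 1.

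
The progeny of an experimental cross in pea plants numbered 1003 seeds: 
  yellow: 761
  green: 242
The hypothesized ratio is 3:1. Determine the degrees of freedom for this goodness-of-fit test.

A goodness-of-fit test with 2 phenotype classes has df = 2 − 1 = 1.

1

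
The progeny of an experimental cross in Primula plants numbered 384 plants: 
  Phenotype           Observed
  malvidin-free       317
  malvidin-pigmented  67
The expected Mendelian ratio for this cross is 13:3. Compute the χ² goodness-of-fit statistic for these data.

The 13:3 ratio has 16 parts, so with N = 384 the expected counts are:
  malvidin-free: 384 × 13/16 = 312
  malvidin-pigmented: 384 × 3/16 = 72
χ² = Σ (O − E)² / E
  malvidin-free: (317 − 312)² / 312 = 0.0801
  malvidin-pigmented: (67 − 72)² / 72 = 0.3472
χ² = 0.0801 + 0.3472 = 0.4273 ≈ 0.427

0.427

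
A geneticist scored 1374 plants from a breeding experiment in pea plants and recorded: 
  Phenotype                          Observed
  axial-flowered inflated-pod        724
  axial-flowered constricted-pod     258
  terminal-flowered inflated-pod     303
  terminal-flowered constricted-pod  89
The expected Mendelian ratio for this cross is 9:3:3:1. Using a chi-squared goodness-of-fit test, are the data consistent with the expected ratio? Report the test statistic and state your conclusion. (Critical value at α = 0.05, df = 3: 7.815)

Total ratio parts = 16. Expected numbers out of 1374:
  axial-flowered inflated-pod: 1374 × 9/16 = 772.875
  axial-flowered constricted-pod: 1374 × 3/16 = 257.625
  terminal-flowered inflated-pod: 1374 × 3/16 = 257.625
  terminal-flowered constricted-pod: 1374 × 1/16 = 85.875
χ² = Σ (O − E)² / E
  axial-flowered inflated-pod: (724 − 772.875)² / 772.875 = 3.0908
  axial-flowered constricted-pod: (258 − 257.625)² / 257.625 = 0.0005
  terminal-flowered inflated-pod: (303 − 257.625)² / 257.625 = 7.9918
  terminal-flowered constricted-pod: (89 − 85.875)² / 85.875 = 0.1137
χ² = 3.0908 + 0.0005 + 7.9918 + 0.1137 = 11.1968 ≈ 11.197
Degrees of freedom = 4 − 1 = 3; critical value at α = 0.05 is 7.815.
Since 11.197 > 7.815, we reject the null hypothesis — the data do not fit the 9:3:3:1 ratio.

11.197; not consistent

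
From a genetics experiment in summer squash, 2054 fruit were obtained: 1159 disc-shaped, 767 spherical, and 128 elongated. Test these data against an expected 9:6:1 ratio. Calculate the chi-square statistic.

Expected counts for N = 2054 under a 9:6:1 ratio (total parts = 16):
  disc-shaped: 2054 × 9/16 = 1155.375
  spherical: 2054 × 6/16 = 770.25
  elongated: 2054 × 1/16 = 128.375
χ² = Σ (O − E)² / E
  disc-shaped: (1159 − 1155.375)² / 1155.375 = 0.0114
  spherical: (767 − 770.25)² / 770.25 = 0.0137
  elongated: (128 − 128.375)² / 128.375 = 0.0011
χ² = 0.0114 + 0.0137 + 0.0011 = 0.0262 ≈ 0.026

0.026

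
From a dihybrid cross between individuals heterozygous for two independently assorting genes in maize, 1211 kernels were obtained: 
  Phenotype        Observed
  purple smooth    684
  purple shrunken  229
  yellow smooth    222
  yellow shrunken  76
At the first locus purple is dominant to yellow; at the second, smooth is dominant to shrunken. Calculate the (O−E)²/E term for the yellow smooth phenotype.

0.113

A dihybrid F₂ with independent assortment and complete dominance at both loci gives a 9:3:3:1 phenotypic ratio.
The 9:3:3:1 ratio has 16 parts, so with N = 1211 the expected counts are:
  purple smooth: 1211 × 9/16 = 681.1875
  purple shrunken: 1211 × 3/16 = 227.0625
  yellow smooth: 1211 × 3/16 = 227.0625
  yellow shrunken: 1211 × 1/16 = 75.6875
Contribution of yellow smooth: (222 − 227.0625)² / 227.0625 = 0.1129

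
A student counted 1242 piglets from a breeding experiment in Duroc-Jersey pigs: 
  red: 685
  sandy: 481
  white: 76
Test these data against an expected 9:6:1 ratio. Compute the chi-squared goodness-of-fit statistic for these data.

0.799

The 9:6:1 ratio has 16 parts, so with N = 1242 the expected counts are:
  red: 1242 × 9/16 = 698.625
  sandy: 1242 × 6/16 = 465.75
  white: 1242 × 1/16 = 77.625
χ² = Σ (O − E)² / E
  red: (685 − 698.625)² / 698.625 = 0.2657
  sandy: (481 − 465.75)² / 465.75 = 0.4993
  white: (76 − 77.625)² / 77.625 = 0.0340
χ² = 0.2657 + 0.4993 + 0.0340 = 0.799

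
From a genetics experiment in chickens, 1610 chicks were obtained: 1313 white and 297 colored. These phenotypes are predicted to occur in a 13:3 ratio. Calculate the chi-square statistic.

Total ratio parts = 16. Expected numbers out of 1610:
  white: 1610 × 13/16 = 1308.125
  colored: 1610 × 3/16 = 301.875
χ² = Σ (O − E)² / E
  white: (1313 − 1308.125)² / 1308.125 = 0.0182
  colored: (297 − 301.875)² / 301.875 = 0.0787
χ² = 0.0182 + 0.0787 = 0.0969 ≈ 0.097

0.097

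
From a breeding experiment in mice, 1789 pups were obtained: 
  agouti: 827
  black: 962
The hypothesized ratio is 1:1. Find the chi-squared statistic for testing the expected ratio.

Under the 1:1 hypothesis (Σ ratio = 2, N = 1789):
  agouti: 1789 × 1/2 = 894.5
  black: 1789 × 1/2 = 894.5
χ² = Σ (O − E)² / E
  agouti: (827 − 894.5)² / 894.5 = 5.0936
  black: (962 − 894.5)² / 894.5 = 5.0936
χ² = 5.0936 + 5.0936 = 10.1872 ≈ 10.187

10.187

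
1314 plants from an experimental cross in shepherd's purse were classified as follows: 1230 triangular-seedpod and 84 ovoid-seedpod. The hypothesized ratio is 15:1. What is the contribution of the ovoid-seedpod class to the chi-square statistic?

The 15:1 ratio has 16 parts, so with N = 1314 the expected counts are:
  triangular-seedpod: 1314 × 15/16 = 1231.875
  ovoid-seedpod: 1314 × 1/16 = 82.125
Contribution of ovoid-seedpod: (84 − 82.125)² / 82.125 = 0.0428

0.043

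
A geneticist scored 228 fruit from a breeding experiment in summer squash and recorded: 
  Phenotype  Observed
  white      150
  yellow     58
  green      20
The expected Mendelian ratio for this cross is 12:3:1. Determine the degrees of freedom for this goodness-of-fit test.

2

A goodness-of-fit test with 3 phenotype classes has df = 3 − 1 = 2.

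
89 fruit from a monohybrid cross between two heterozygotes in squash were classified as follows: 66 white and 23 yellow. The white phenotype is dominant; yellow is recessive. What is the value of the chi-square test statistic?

For a monohybrid cross between heterozygotes with complete dominance, the expected phenotypic ratio is 3:1.
Under the 3:1 hypothesis (Σ ratio = 4, N = 89):
  white: 89 × 3/4 = 66.75
  yellow: 89 × 1/4 = 22.25
χ² = Σ (O − E)² / E
  white: (66 − 66.75)² / 66.75 = 0.0084
  yellow: (23 − 22.25)² / 22.25 = 0.0253
χ² = 0.0084 + 0.0253 = 0.0337 ≈ 0.034

0.034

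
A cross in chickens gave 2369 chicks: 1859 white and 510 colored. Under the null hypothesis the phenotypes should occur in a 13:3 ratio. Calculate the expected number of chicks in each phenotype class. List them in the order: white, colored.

Under the 13:3 hypothesis (Σ ratio = 16, N = 2369):
  white: 2369 × 13/16 = 1924.8125
  colored: 2369 × 3/16 = 444.1875

1924.8125, 444.1875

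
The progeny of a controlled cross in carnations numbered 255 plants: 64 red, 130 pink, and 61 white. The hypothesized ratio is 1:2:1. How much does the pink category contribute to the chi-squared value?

Under the 1:2:1 hypothesis (Σ ratio = 4, N = 255):
  red: 255 × 1/4 = 63.75
  pink: 255 × 2/4 = 127.5
  white: 255 × 1/4 = 63.75
Contribution of pink: (130 − 127.5)² / 127.5 = 0.0490

0.049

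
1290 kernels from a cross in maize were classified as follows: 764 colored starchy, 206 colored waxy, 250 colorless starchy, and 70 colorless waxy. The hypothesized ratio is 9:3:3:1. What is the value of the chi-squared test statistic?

Total ratio parts = 16. Expected numbers out of 1290:
  colored starchy: 1290 × 9/16 = 725.625
  colored waxy: 1290 × 3/16 = 241.875
  colorless starchy: 1290 × 3/16 = 241.875
  colorless waxy: 1290 × 1/16 = 80.625
χ² = Σ (O − E)² / E
  colored starchy: (764 − 725.625)² / 725.625 = 2.0295
  colored waxy: (206 − 241.875)² / 241.875 = 5.3210
  colorless starchy: (250 − 241.875)² / 241.875 = 0.2729
  colorless waxy: (70 − 80.625)² / 80.625 = 1.4002
χ² = 2.0295 + 5.3210 + 0.2729 + 1.4002 = 9.0236 ≈ 9.024

9.024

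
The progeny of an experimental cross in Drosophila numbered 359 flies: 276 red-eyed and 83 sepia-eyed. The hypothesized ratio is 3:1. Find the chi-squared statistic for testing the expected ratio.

0.677

The 3:1 ratio has 4 parts, so with N = 359 the expected counts are:
  red-eyed: 359 × 3/4 = 269.25
  sepia-eyed: 359 × 1/4 = 89.75
χ² = Σ (O − E)² / E
  red-eyed: (276 − 269.25)² / 269.25 = 0.1692
  sepia-eyed: (83 − 89.75)² / 89.75 = 0.5077
χ² = 0.1692 + 0.5077 = 0.6769 ≈ 0.677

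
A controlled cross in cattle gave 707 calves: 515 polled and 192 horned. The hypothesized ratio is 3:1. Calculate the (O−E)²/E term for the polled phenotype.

Under the 3:1 hypothesis (Σ ratio = 4, N = 707):
  polled: 707 × 3/4 = 530.25
  horned: 707 × 1/4 = 176.75
Contribution of polled: (515 − 530.25)² / 530.25 = 0.4386

0.439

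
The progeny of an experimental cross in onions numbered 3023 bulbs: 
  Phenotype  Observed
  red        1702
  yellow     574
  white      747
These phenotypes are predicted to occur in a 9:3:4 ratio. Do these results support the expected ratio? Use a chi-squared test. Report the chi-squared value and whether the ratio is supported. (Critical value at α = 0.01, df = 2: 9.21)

The 9:3:4 ratio has 16 parts, so with N = 3023 the expected counts are:
  red: 3023 × 9/16 = 1700.4375
  yellow: 3023 × 3/16 = 566.8125
  white: 3023 × 4/16 = 755.75
χ² = Σ (O − E)² / E
  red: (1702 − 1700.4375)² / 1700.4375 = 0.0014
  yellow: (574 − 566.8125)² / 566.8125 = 0.0911
  white: (747 − 755.75)² / 755.75 = 0.1013
χ² = 0.0014 + 0.0911 + 0.1013 = 0.1938 ≈ 0.194
Degrees of freedom = 3 − 1 = 2; critical value at α = 0.01 is 9.21.
Since 0.194 < 9.21, we fail to reject the null hypothesis — the data are consistent with the 9:3:4 ratio.

0.194; consistent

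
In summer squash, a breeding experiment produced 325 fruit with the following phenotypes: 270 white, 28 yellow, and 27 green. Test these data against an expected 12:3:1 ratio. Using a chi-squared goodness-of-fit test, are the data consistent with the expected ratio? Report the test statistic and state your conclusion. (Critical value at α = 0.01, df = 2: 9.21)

Under the 12:3:1 hypothesis (Σ ratio = 16, N = 325):
  white: 325 × 12/16 = 243.75
  yellow: 325 × 3/16 = 60.9375
  green: 325 × 1/16 = 20.3125
χ² = Σ (O − E)² / E
  white: (270 − 243.75)² / 243.75 = 2.8269
  yellow: (28 − 60.9375)² / 60.9375 = 17.8031
  green: (27 − 20.3125)² / 20.3125 = 2.2017
χ² = 2.8269 + 17.8031 + 2.2017 = 22.8317 ≈ 22.832
Degrees of freedom = 3 − 1 = 2; critical value at α = 0.01 is 9.21.
Since 22.832 > 9.21, we reject the null hypothesis — the data do not fit the 12:3:1 ratio.

22.832; not consistent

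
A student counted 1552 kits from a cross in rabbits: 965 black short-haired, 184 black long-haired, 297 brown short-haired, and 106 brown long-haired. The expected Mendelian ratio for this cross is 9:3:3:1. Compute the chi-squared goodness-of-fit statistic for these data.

49.998

The 9:3:3:1 ratio has 16 parts, so with N = 1552 the expected counts are:
  black short-haired: 1552 × 9/16 = 873
  black long-haired: 1552 × 3/16 = 291
  brown short-haired: 1552 × 3/16 = 291
  brown long-haired: 1552 × 1/16 = 97
χ² = Σ (O − E)² / E
  black short-haired: (965 − 873)² / 873 = 9.6953
  black long-haired: (184 − 291)² / 291 = 39.3436
  brown short-haired: (297 − 291)² / 291 = 0.1237
  brown long-haired: (106 − 97)² / 97 = 0.8351
χ² = 9.6953 + 39.3436 + 0.1237 + 0.8351 = 49.9977 ≈ 49.998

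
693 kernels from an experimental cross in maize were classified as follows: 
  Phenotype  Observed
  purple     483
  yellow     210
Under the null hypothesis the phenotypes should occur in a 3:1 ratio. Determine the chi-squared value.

10.394

Expected counts for N = 693 under a 3:1 ratio (total parts = 4):
  purple: 693 × 3/4 = 519.75
  yellow: 693 × 1/4 = 173.25
χ² = Σ (O − E)² / E
  purple: (483 − 519.75)² / 519.75 = 2.5985
  yellow: (210 − 173.25)² / 173.25 = 7.7955
χ² = 2.5985 + 7.7955 = 10.394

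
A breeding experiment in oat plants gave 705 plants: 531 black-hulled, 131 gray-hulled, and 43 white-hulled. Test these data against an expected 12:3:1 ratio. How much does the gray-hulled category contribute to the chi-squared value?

0.011

Expected counts for N = 705 under a 12:3:1 ratio (total parts = 16):
  black-hulled: 705 × 12/16 = 528.75
  gray-hulled: 705 × 3/16 = 132.1875
  white-hulled: 705 × 1/16 = 44.0625
Contribution of gray-hulled: (131 − 132.1875)² / 132.1875 = 0.0107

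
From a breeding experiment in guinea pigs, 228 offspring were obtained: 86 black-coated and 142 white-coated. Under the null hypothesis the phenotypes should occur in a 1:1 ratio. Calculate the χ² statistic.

13.754

Total ratio parts = 2. Expected numbers out of 228:
  black-coated: 228 × 1/2 = 114
  white-coated: 228 × 1/2 = 114
χ² = Σ (O − E)² / E
  black-coated: (86 − 114)² / 114 = 6.8772
  white-coated: (142 − 114)² / 114 = 6.8772
χ² = 6.8772 + 6.8772 = 13.7544 ≈ 13.754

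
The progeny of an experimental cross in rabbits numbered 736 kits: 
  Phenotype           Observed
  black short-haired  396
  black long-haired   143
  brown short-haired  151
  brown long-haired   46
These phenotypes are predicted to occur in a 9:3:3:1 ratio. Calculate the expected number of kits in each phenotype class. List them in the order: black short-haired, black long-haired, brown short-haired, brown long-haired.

Total ratio parts = 16. Expected numbers out of 736:
  black short-haired: 736 × 9/16 = 414
  black long-haired: 736 × 3/16 = 138
  brown short-haired: 736 × 3/16 = 138
  brown long-haired: 736 × 1/16 = 46

414, 138, 138, 46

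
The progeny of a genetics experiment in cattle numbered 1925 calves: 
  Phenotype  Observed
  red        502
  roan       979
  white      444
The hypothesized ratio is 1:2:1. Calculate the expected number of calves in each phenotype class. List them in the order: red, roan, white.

Expected counts for N = 1925 under a 1:2:1 ratio (total parts = 4):
  red: 1925 × 1/4 = 481.25
  roan: 1925 × 2/4 = 962.5
  white: 1925 × 1/4 = 481.25

481.25, 962.5, 481.25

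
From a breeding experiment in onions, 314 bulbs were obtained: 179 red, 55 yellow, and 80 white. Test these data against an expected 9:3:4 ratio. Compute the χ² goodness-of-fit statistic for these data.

Expected counts for N = 314 under a 9:3:4 ratio (total parts = 16):
  red: 314 × 9/16 = 176.625
  yellow: 314 × 3/16 = 58.875
  white: 314 × 4/16 = 78.5
χ² = Σ (O − E)² / E
  red: (179 − 176.625)² / 176.625 = 0.0319
  yellow: (55 − 58.875)² / 58.875 = 0.2550
  white: (80 − 78.5)² / 78.5 = 0.0287
χ² = 0.0319 + 0.2550 + 0.0287 = 0.3156 ≈ 0.316

0.316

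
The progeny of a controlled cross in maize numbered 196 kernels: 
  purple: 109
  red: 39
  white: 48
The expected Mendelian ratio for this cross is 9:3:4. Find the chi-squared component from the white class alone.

Total ratio parts = 16. Expected numbers out of 196:
  purple: 196 × 9/16 = 110.25
  red: 196 × 3/16 = 36.75
  white: 196 × 4/16 = 49
Contribution of white: (48 − 49)² / 49 = 0.0204

0.020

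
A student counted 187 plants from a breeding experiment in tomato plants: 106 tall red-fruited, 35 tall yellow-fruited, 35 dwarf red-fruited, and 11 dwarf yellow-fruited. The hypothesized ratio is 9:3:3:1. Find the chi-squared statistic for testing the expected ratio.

Expected counts for N = 187 under a 9:3:3:1 ratio (total parts = 16):
  tall red-fruited: 187 × 9/16 = 105.1875
  tall yellow-fruited: 187 × 3/16 = 35.0625
  dwarf red-fruited: 187 × 3/16 = 35.0625
  dwarf yellow-fruited: 187 × 1/16 = 11.6875
χ² = Σ (O − E)² / E
  tall red-fruited: (106 − 105.1875)² / 105.1875 = 0.0063
  tall yellow-fruited: (35 − 35.0625)² / 35.0625 = 0.0001
  dwarf red-fruited: (35 − 35.0625)² / 35.0625 = 0.0001
  dwarf yellow-fruited: (11 − 11.6875)² / 11.6875 = 0.0404
χ² = 0.0063 + 0.0001 + 0.0001 + 0.0404 = 0.0469 ≈ 0.047

0.047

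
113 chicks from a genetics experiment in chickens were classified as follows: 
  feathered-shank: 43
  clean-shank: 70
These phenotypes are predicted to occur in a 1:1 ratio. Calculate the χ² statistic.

6.451

Total ratio parts = 2. Expected numbers out of 113:
  feathered-shank: 113 × 1/2 = 56.5
  clean-shank: 113 × 1/2 = 56.5
χ² = Σ (O − E)² / E
  feathered-shank: (43 − 56.5)² / 56.5 = 3.2257
  clean-shank: (70 − 56.5)² / 56.5 = 3.2257
χ² = 3.2257 + 3.2257 = 6.4514 ≈ 6.451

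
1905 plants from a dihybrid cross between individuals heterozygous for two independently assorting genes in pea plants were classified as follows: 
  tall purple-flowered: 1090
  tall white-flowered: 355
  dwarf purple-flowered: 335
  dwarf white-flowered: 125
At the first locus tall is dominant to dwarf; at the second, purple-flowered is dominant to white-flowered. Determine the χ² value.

2.005

A dihybrid F₂ with independent assortment and complete dominance at both loci gives a 9:3:3:1 phenotypic ratio.
The 9:3:3:1 ratio has 16 parts, so with N = 1905 the expected counts are:
  tall purple-flowered: 1905 × 9/16 = 1071.5625
  tall white-flowered: 1905 × 3/16 = 357.1875
  dwarf purple-flowered: 1905 × 3/16 = 357.1875
  dwarf white-flowered: 1905 × 1/16 = 119.0625
χ² = Σ (O − E)² / E
  tall purple-flowered: (1090 − 1071.5625)² / 1071.5625 = 0.3172
  tall white-flowered: (355 − 357.1875)² / 357.1875 = 0.0134
  dwarf purple-flowered: (335 − 357.1875)² / 357.1875 = 1.3782
  dwarf white-flowered: (125 − 119.0625)² / 119.0625 = 0.2961
χ² = 0.3172 + 0.0134 + 1.3782 + 0.2961 = 2.0049 ≈ 2.005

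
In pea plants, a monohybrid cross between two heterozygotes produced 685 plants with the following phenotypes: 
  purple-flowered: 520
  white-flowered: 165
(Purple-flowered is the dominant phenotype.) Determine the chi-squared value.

For a monohybrid cross between heterozygotes with complete dominance, the expected phenotypic ratio is 3:1.
Expected counts for N = 685 under a 3:1 ratio (total parts = 4):
  purple-flowered: 685 × 3/4 = 513.75
  white-flowered: 685 × 1/4 = 171.25
χ² = Σ (O − E)² / E
  purple-flowered: (520 − 513.75)² / 513.75 = 0.0760
  white-flowered: (165 − 171.25)² / 171.25 = 0.2281
χ² = 0.0760 + 0.2281 = 0.3041 ≈ 0.304

0.304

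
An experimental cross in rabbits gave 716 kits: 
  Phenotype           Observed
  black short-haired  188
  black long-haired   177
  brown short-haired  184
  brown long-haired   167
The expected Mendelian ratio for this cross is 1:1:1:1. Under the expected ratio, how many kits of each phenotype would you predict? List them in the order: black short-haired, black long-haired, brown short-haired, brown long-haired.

Expected counts for N = 716 under a 1:1:1:1 ratio (total parts = 4):
  black short-haired: 716 × 1/4 = 179
  black long-haired: 716 × 1/4 = 179
  brown short-haired: 716 × 1/4 = 179
  brown long-haired: 716 × 1/4 = 179

179, 179, 179, 179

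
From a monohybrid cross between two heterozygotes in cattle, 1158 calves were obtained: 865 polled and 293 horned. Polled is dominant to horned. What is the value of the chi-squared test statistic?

0.056

For a monohybrid cross between heterozygotes with complete dominance, the expected phenotypic ratio is 3:1.
Total ratio parts = 4. Expected numbers out of 1158:
  polled: 1158 × 3/4 = 868.5
  horned: 1158 × 1/4 = 289.5
χ² = Σ (O − E)² / E
  polled: (865 − 868.5)² / 868.5 = 0.0141
  horned: (293 − 289.5)² / 289.5 = 0.0423
χ² = 0.0141 + 0.0423 = 0.0564 ≈ 0.056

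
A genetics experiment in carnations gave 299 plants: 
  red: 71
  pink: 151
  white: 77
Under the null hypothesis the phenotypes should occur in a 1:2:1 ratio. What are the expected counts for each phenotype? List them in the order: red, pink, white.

Under the 1:2:1 hypothesis (Σ ratio = 4, N = 299):
  red: 299 × 1/4 = 74.75
  pink: 299 × 2/4 = 149.5
  white: 299 × 1/4 = 74.75

74.75, 149.5, 74.75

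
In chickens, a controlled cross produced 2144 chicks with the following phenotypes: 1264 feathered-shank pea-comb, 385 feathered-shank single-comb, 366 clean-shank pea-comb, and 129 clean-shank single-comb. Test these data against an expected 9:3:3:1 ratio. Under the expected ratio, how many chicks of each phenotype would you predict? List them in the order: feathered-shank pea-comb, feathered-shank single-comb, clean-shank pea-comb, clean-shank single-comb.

1206, 402, 402, 134

The 9:3:3:1 ratio has 16 parts, so with N = 2144 the expected counts are:
  feathered-shank pea-comb: 2144 × 9/16 = 1206
  feathered-shank single-comb: 2144 × 3/16 = 402
  clean-shank pea-comb: 2144 × 3/16 = 402
  clean-shank single-comb: 2144 × 1/16 = 134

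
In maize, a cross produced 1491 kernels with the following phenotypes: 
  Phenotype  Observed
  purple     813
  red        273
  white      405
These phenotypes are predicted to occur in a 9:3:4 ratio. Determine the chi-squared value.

Expected counts for N = 1491 under a 9:3:4 ratio (total parts = 16):
  purple: 1491 × 9/16 = 838.6875
  red: 1491 × 3/16 = 279.5625
  white: 1491 × 4/16 = 372.75
χ² = Σ (O − E)² / E
  purple: (813 − 838.6875)² / 838.6875 = 0.7868
  red: (273 − 279.5625)² / 279.5625 = 0.1540
  white: (405 − 372.75)² / 372.75 = 2.7902
χ² = 0.7868 + 0.1540 + 2.7902 = 3.731

3.731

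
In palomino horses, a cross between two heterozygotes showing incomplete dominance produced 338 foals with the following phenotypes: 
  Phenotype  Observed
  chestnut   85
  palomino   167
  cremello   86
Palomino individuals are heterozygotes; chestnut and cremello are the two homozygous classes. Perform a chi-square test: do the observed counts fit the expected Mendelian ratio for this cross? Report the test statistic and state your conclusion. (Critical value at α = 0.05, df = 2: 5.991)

0.053; consistent

With incomplete dominance, a heterozygote × heterozygote cross gives a 1:2:1 phenotypic ratio.
The 1:2:1 ratio has 4 parts, so with N = 338 the expected counts are:
  chestnut: 338 × 1/4 = 84.5
  palomino: 338 × 2/4 = 169
  cremello: 338 × 1/4 = 84.5
χ² = Σ (O − E)² / E
  chestnut: (85 − 84.5)² / 84.5 = 0.0030
  palomino: (167 − 169)² / 169 = 0.0237
  cremello: (86 − 84.5)² / 84.5 = 0.0266
χ² = 0.0030 + 0.0237 + 0.0266 = 0.0533 ≈ 0.053
Degrees of freedom = 3 − 1 = 2; critical value at α = 0.05 is 5.991.
Since 0.053 < 5.991, we fail to reject the null hypothesis — the data are consistent with the 1:2:1 ratio.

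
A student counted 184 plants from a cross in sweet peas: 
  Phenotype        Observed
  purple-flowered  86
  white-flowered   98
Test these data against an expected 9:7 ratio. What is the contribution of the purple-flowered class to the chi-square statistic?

2.959

Total ratio parts = 16. Expected numbers out of 184:
  purple-flowered: 184 × 9/16 = 103.5
  white-flowered: 184 × 7/16 = 80.5
Contribution of purple-flowered: (86 − 103.5)² / 103.5 = 2.9589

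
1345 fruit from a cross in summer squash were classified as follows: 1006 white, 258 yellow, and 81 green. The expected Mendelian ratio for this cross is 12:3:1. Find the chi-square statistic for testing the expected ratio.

Total ratio parts = 16. Expected numbers out of 1345:
  white: 1345 × 12/16 = 1008.75
  yellow: 1345 × 3/16 = 252.1875
  green: 1345 × 1/16 = 84.0625
χ² = Σ (O − E)² / E
  white: (1006 − 1008.75)² / 1008.75 = 0.0075
  yellow: (258 − 252.1875)² / 252.1875 = 0.1340
  green: (81 − 84.0625)² / 84.0625 = 0.1116
χ² = 0.0075 + 0.1340 + 0.1116 = 0.2531 ≈ 0.253

0.253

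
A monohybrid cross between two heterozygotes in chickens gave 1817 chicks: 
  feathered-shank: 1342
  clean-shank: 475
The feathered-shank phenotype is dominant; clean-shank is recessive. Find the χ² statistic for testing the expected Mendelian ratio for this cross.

For a monohybrid cross between heterozygotes with complete dominance, the expected phenotypic ratio is 3:1.
Total ratio parts = 4. Expected numbers out of 1817:
  feathered-shank: 1817 × 3/4 = 1362.75
  clean-shank: 1817 × 1/4 = 454.25
χ² = Σ (O − E)² / E
  feathered-shank: (1342 − 1362.75)² / 1362.75 = 0.3160
  clean-shank: (475 − 454.25)² / 454.25 = 0.9479
χ² = 0.3160 + 0.9479 = 1.2639 ≈ 1.264

1.264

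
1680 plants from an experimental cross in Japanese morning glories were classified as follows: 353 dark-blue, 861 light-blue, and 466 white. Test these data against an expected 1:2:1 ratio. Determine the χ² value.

16.251

Expected counts for N = 1680 under a 1:2:1 ratio (total parts = 4):
  dark-blue: 1680 × 1/4 = 420
  light-blue: 1680 × 2/4 = 840
  white: 1680 × 1/4 = 420
χ² = Σ (O − E)² / E
  dark-blue: (353 − 420)² / 420 = 10.6881
  light-blue: (861 − 840)² / 840 = 0.5250
  white: (466 − 420)² / 420 = 5.0381
χ² = 10.6881 + 0.5250 + 5.0381 = 16.2512 ≈ 16.251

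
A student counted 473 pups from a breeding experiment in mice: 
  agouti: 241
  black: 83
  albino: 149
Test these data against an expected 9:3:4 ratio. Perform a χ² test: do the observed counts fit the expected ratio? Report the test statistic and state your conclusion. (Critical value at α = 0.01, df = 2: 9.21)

Total ratio parts = 16. Expected numbers out of 473:
  agouti: 473 × 9/16 = 266.0625
  black: 473 × 3/16 = 88.6875
  albino: 473 × 4/16 = 118.25
χ² = Σ (O − E)² / E
  agouti: (241 − 266.0625)² / 266.0625 = 2.3608
  black: (83 − 88.6875)² / 88.6875 = 0.3647
  albino: (149 − 118.25)² / 118.25 = 7.9963
χ² = 2.3608 + 0.3647 + 7.9963 = 10.7218 ≈ 10.722
Degrees of freedom = 3 − 1 = 2; critical value at α = 0.01 is 9.21.
Since 10.722 > 9.21, we reject the null hypothesis — the data do not fit the 9:3:4 ratio.

10.722; not consistent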